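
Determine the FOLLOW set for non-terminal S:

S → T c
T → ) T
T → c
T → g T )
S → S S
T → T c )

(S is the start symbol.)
To compute FOLLOW(S), find every occurrence of S on a right-hand side N → α S β: add FIRST(β) \ {ε}, and if β is empty or nullable also add FOLLOW(N). Iterate to a fixed point.

S is the start symbol, so $ ∈ FOLLOW(S).
In S → S S: S is followed by S, add FIRST(S) \ {ε} = { ')', 'c', 'g' }
In S → S S: S is at the end; this adds FOLLOW(S) to itself — nothing new

Taking the union: FOLLOW(S) = { $, ')', 'c', 'g' }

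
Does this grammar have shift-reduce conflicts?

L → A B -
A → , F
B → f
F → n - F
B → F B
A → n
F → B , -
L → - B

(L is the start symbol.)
Yes — I12: [F → n - F .] vs [B → . f]; I13: [B → F B .] vs [F → B . , -]; I17: [L → - B .] vs [F → B . , -]; I18: [A → , F .] vs [B → . f]

A shift-reduce conflict occurs when an LR(0) state has both:
  - a complete (reduce) item [A → α .] (dot at the end), and
  - a shift item [B → β . c γ] (dot before a terminal).

Augment with L' → L and build the canonical LR(0) collection (I0 = CLOSURE({[L' → . L]}), then GOTO on every symbol after a dot until no new states appear). It has 19 states:
  I0: { [A → . , F], [A → . n], [L → . - B], [L → . A B -], [L' → . L] }  — shift
  I1: { [A → , . F], [B → . F B], [B → . f], [F → . B , -], [F → . n - F] }  — shift
  I2: { [B → . F B], [B → . f], [F → . B , -], [F → . n - F], [L → - . B] }  — shift
  I3: { [B → . F B], [B → . f], [F → . B , -], [F → . n - F], [L → A . B -] }  — shift
  I4: { [L' → L .] }  — accept
  I5: { [A → n .] }  — reduce
  I6: { [F → B . , -], [L → A B . -] }  — shift
  I7: { [B → . F B], [B → . f], [B → F . B], [F → . B , -], [F → . n - F] }  — shift
  I8: { [B → f .] }  — reduce
  I9: { [F → n . - F] }  — shift
  I10: { [B → . F B], [B → . f], [F → . B , -], [F → . n - F], [F → n - . F] }  — shift
  I11: { [F → B . , -] }  — shift
  I12: { [B → . F B], [B → . f], [B → F . B], [F → . B , -], [F → . n - F], [F → n - F .] }  — shift, reduce
  I13: { [B → F B .], [F → B . , -] }  — shift, reduce
  I14: { [F → B , . -] }  — shift
  I15: { [F → B , - .] }  — reduce
  I16: { [L → A B - .] }  — reduce
  I17: { [F → B . , -], [L → - B .] }  — shift, reduce
  I18: { [A → , F .], [B → . F B], [B → . f], [B → F . B], [F → . B , -], [F → . n - F] }  — shift, reduce

I12 contains reduce item [F → n - F .] and shift items [B → . f], [F → . n - F] — shift-reduce conflict.
I13 contains reduce item [B → F B .] and shift item [F → B . , -] — shift-reduce conflict.
I17 contains reduce item [L → - B .] and shift item [F → B . , -] — shift-reduce conflict.
I18 contains reduce item [A → , F .] and shift items [B → . f], [F → . n - F] — shift-reduce conflict.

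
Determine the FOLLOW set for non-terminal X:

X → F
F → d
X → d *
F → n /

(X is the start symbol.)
{ $ }

To compute FOLLOW(X), find every occurrence of X on a right-hand side N → α X β: add FIRST(β) \ {ε}, and if β is empty or nullable also add FOLLOW(N). Iterate to a fixed point.

X is the start symbol, so $ ∈ FOLLOW(X).
X does not occur on any right-hand side.

Taking the union: FOLLOW(X) = { $ }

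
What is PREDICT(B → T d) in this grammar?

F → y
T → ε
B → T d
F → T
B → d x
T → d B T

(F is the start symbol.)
PREDICT(B → T d) = (FIRST(RHS) \ {ε}) ∪ (FOLLOW(B) if ε ∈ FIRST(RHS), i.e. RHS ⇒* ε)
FIRST(T) = { 'd', ε }
FIRST(T d) = { 'd' }
ε ∉ FIRST(T d), so FOLLOW(B) is not added.
PREDICT(B → T d) = { 'd' }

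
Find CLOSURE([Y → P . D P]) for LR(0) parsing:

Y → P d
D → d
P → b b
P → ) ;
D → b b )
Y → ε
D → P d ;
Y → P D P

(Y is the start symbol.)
Start with: [Y → P . D P]
  [Y → P . D P] has the dot before D: add [D → . d], [D → . b b )], [D → . P d ;]
  [D → . P d ;] has the dot before P: add [P → . b b], [P → . ) ;]
No further items can be added.

CLOSURE = { [D → . P d ;], [D → . b b )], [D → . d], [P → . ) ;], [P → . b b], [Y → P . D P] }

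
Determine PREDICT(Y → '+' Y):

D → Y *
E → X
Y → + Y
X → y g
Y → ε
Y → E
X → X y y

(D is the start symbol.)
PREDICT(Y → '+' Y) = (FIRST(RHS) \ {ε}) ∪ (FOLLOW(Y) if ε ∈ FIRST(RHS), i.e. RHS ⇒* ε)
FIRST('+' Y) = { '+' }
ε ∉ FIRST('+' Y), so FOLLOW(Y) is not added.
PREDICT(Y → '+' Y) = { '+' }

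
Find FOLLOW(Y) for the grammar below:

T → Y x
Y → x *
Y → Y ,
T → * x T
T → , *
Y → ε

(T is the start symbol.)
To compute FOLLOW(Y), find every occurrence of Y on a right-hand side N → α Y β: add FIRST(β) \ {ε}, and if β is empty or nullable also add FOLLOW(N). Iterate to a fixed point.

In T → Y x: Y is followed by x, add FIRST(x) \ {ε} = { 'x' }
In Y → Y ,: Y is followed by ',', add FIRST(',') \ {ε} = { ',' }

Taking the union: FOLLOW(Y) = { ',', 'x' }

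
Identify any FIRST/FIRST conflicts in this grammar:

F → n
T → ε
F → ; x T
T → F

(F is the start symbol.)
No FIRST/FIRST conflicts.

A FIRST/FIRST conflict occurs when two productions N → α and N → β for the same non-terminal have FIRST(α) ∩ FIRST(β) ≠ ∅ (with ε ∈ FIRST of a nullable right-hand side, so two nullable alternatives also conflict).

FIRST sets of the non-terminals at (or reachable through a nullable prefix from) the front of some alternative:
  FIRST(F) = { ';', 'n' }

Productions for F:
  F → n: FIRST = { 'n' }
  F → ; x T: FIRST = { ';' }
Productions for T:
  T → ε: FIRST = { ε }
  T → F: FIRST = { ';', 'n' }

All alternatives of each non-terminal have pairwise disjoint FIRST sets.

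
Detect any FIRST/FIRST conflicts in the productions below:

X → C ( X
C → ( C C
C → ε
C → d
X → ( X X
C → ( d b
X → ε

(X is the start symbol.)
A FIRST/FIRST conflict occurs when two productions N → α and N → β for the same non-terminal have FIRST(α) ∩ FIRST(β) ≠ ∅ (with ε ∈ FIRST of a nullable right-hand side, so two nullable alternatives also conflict).

FIRST sets of the non-terminals at (or reachable through a nullable prefix from) the front of some alternative:
  FIRST(C) = { '(', 'd', ε }

Productions for X:
  X → C ( X: FIRST = { '(', 'd' }
  X → ( X X: FIRST = { '(' }
  X → ε: FIRST = { ε }
Productions for C:
  C → ( C C: FIRST = { '(' }
  C → ε: FIRST = { ε }
  C → d: FIRST = { 'd' }
  C → ( d b: FIRST = { '(' }

Conflict for X: X → C ( X and X → ( X X
  Overlap: { '(' }
Conflict for C: C → ( C C and C → ( d b
  Overlap: { '(' }

Answer: Yes. X → C '(' X / X → '(' X X on { '(' }; C → '(' C C / C → '(' d b on { '(' }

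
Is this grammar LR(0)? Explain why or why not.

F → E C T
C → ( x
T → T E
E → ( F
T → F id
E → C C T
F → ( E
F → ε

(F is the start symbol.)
No. Shift-reduce conflict between [F → .] and [C → . ( x]

Augment with F' → F and build the canonical LR(0) collection (I0 = CLOSURE({[F' → . F]}), then GOTO on every symbol after a dot until no new states appear). It has 17 states:
  I0: { [C → . ( x], [E → . ( F], [E → . C C T], [F → . ( E], [F → . E C T], [F → .], [F' → . F] }  — shift, reduce
  I1: { [C → ( . x], [C → . ( x], [E → ( . F], [E → . ( F], [E → . C C T], [F → ( . E], [F → . ( E], [F → . E C T], [F → .] }  — shift, reduce
  I2: { [C → . ( x], [E → C . C T] }  — shift
  I3: { [C → . ( x], [F → E . C T] }  — shift
  I4: { [F' → F .] }  — accept
  I5: { [C → ( . x] }  — shift
  I6: { [C → . ( x], [E → . ( F], [E → . C C T], [F → . ( E], [F → . E C T], [F → .], [F → E C . T], [T → . F id], [T → . T E] }  — shift, reduce
  I7: { [T → F . id] }  — shift
  I8: { [C → . ( x], [E → . ( F], [E → . C C T], [F → E C T .], [T → T . E] }  — shift, reduce
  I9: { [C → ( . x], [C → . ( x], [E → ( . F], [E → . ( F], [E → . C C T], [F → . ( E], [F → . E C T], [F → .] }  — shift, reduce
  I10: { [T → T E .] }  — reduce
  I11: { [E → ( F .] }  — reduce
  I12: { [C → ( x .] }  — reduce
  I13: { [T → F id .] }  — reduce
  I14: { [C → . ( x], [E → . ( F], [E → . C C T], [E → C C . T], [F → . ( E], [F → . E C T], [F → .], [T → . F id], [T → . T E] }  — shift, reduce
  I15: { [C → . ( x], [E → . ( F], [E → . C C T], [E → C C T .], [T → T . E] }  — shift, reduce
  I16: { [C → . ( x], [F → ( E .], [F → E . C T] }  — shift, reduce

Conflict in state I0:
  Shift-reduce conflict between [F → .] and [C → . ( x]
So the grammar is NOT LR(0).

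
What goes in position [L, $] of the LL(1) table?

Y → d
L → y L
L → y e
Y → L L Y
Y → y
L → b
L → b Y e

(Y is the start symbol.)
To find M[L, $], we find productions for L where $ is in the predict set (PREDICT(N → α) = (FIRST(α) \ {ε}) ∪ (FOLLOW(N) if α ⇒* ε)).

L → y L: PREDICT = { 'y' }
L → y e: PREDICT = { 'y' }
L → b: PREDICT = { 'b' }
L → b Y e: PREDICT = { 'b' }

M[L, $] is empty (no production applies)

Answer: Empty (error entry)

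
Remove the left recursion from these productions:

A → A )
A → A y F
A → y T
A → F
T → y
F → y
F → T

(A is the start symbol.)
A → y T A'
A → F A'
A' → ) A'
A' → y F A'
A' → ε
T → y
F → y
F → T

A is directly left-recursive. The standard transformation for
  A → A α₁ | ... | A α_m | β₁ | ... | β_n
is
  A  → β₁ A' | ... | β_n A'
  A' → α₁ A' | ... | α_m A' | ε

A → y T becomes A → y T A'
A → F becomes A → F A'
A → A ) becomes A' → ) A'
A → A y F becomes A' → y F A'
Add A' → ε

Productions for other non-terminals are unchanged:
  T → y
  F → y
  F → T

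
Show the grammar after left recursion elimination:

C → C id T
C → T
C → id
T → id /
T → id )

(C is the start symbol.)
C is directly left-recursive. The standard transformation for
  A → A α₁ | ... | A α_m | β₁ | ... | β_n
is
  A  → β₁ A' | ... | β_n A'
  A' → α₁ A' | ... | α_m A' | ε

C → T becomes C → T C'
C → id becomes C → id C'
C → C id T becomes C' → id T C'
Add C' → ε

Productions for other non-terminals are unchanged:
  T → id /
  T → id )

Resulting grammar:
C → T C'
C → id C'
C' → id T C'
C' → ε
T → id /
T → id )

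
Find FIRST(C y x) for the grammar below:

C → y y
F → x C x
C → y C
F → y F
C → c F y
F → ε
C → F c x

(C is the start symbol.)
{ 'c', 'x', 'y' }

FIRST sets of the non-terminals involved (from the grammar, by fixed-point iteration):
  FIRST(C) = { 'c', 'x', 'y' }

To compute FIRST(C y x), process the symbols left to right:
Symbol C is a non-terminal. Add FIRST(C) \ {ε} = { 'c', 'x', 'y' }
C is not nullable (ε ∉ FIRST(C)), so stop here.
FIRST(C y x) = { 'c', 'x', 'y' }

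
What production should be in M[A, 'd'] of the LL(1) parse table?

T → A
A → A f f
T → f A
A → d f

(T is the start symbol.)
A → A f f, A → d f

To find M[A, 'd'], we find productions for A where 'd' is in the predict set (PREDICT(N → α) = (FIRST(α) \ {ε}) ∪ (FOLLOW(N) if α ⇒* ε)).

Relevant sets:
  FIRST(A) = { 'd' }

A → A f f: PREDICT = { 'd' }
  'd' is in predict set, so this production goes in M[A, 'd']
A → d f: PREDICT = { 'd' }
  'd' is in predict set, so this production goes in M[A, 'd']

M[A, 'd'] = A → A f f, A → d f  (a multiply-defined cell — the grammar is not LL(1))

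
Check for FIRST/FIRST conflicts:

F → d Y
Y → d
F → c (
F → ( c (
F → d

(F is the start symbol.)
Yes. F → d Y / F → d on { 'd' }

A FIRST/FIRST conflict occurs when two productions N → α and N → β for the same non-terminal have FIRST(α) ∩ FIRST(β) ≠ ∅ (with ε ∈ FIRST of a nullable right-hand side, so two nullable alternatives also conflict).

Productions for F:
  F → d Y: FIRST = { 'd' }
  F → c (: FIRST = { 'c' }
  F → ( c (: FIRST = { '(' }
  F → d: FIRST = { 'd' }
Y has only one production, so no FIRST/FIRST conflict is possible there.

Conflict for F: F → d Y and F → d
  Overlap: { 'd' }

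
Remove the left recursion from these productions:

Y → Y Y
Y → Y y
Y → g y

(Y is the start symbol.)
Y → g y Y'
Y' → Y Y'
Y' → y Y'
Y' → ε

Y is directly left-recursive. The standard transformation for
  A → A α₁ | ... | A α_m | β₁ | ... | β_n
is
  A  → β₁ A' | ... | β_n A'
  A' → α₁ A' | ... | α_m A' | ε

Y → g y becomes Y → g y Y'
Y → Y Y becomes Y' → Y Y'
Y → Y y becomes Y' → y Y'
Add Y' → ε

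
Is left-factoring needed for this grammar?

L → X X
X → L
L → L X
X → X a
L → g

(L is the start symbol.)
Left-factoring is needed when two productions for the same non-terminal
share a common prefix on the right-hand side.

Productions for L:
  L → X X
  L → L X
  L → g
Productions for X:
  X → L
  X → X a

No common prefixes found.

Answer: No, left-factoring is not needed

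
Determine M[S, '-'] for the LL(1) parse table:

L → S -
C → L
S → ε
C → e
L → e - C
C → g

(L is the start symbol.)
To find M[S, '-'], we find productions for S where '-' is in the predict set (PREDICT(N → α) = (FIRST(α) \ {ε}) ∪ (FOLLOW(N) if α ⇒* ε)).

Relevant sets:
  FOLLOW(S) = { '-' }

S → ε: PREDICT = { '-' }
  '-' is in predict set, so this production goes in M[S, '-']

M[S, '-'] = S → ε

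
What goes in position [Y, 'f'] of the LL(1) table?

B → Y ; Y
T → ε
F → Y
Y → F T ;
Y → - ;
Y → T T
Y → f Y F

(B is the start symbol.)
To find M[Y, 'f'], we find productions for Y where 'f' is in the predict set (PREDICT(N → α) = (FIRST(α) \ {ε}) ∪ (FOLLOW(N) if α ⇒* ε)).

Relevant sets:
  FIRST(F) = { '-', ';', 'f', ε }
  FIRST(T) = { ε }
  FOLLOW(Y) = { $, '-', ';', 'f' }

Y → F T ;: PREDICT = { '-', ';', 'f' }
  'f' is in predict set, so this production goes in M[Y, 'f']
Y → - ;: PREDICT = { '-' }
Y → T T: PREDICT = { $, '-', ';', 'f' }
  'f' is in predict set, so this production goes in M[Y, 'f']
Y → f Y F: PREDICT = { 'f' }
  'f' is in predict set, so this production goes in M[Y, 'f']

M[Y, 'f'] = Y → F T ;, Y → T T, Y → f Y F  (a multiply-defined cell — the grammar is not LL(1))

Answer: Y → F T ;, Y → T T, Y → f Y F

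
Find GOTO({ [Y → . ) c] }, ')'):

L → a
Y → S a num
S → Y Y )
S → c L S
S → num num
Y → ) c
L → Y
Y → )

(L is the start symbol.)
GOTO(I, ')') = CLOSURE({ [A → αX.β] : [A → α.Xβ] ∈ I, X = ')' })

Items with dot before ')', with the dot advanced:
  [Y → . ) c] → [Y → ) . c]
Closure adds nothing (no advanced item has the dot before a non-terminal).

GOTO = { [Y → ) . c] }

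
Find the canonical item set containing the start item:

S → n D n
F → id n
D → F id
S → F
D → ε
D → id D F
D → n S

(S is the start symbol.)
First, augment the grammar with S' → S
I₀ = CLOSURE({ [S' → . S] }):
  [S' → . S] has the dot before S: add [S → . n D n], [S → . F]
  [S → . F] has the dot before F: add [F → . id n]
No further items can be added.

I₀ = { [F → . id n], [S → . F], [S → . n D n], [S' → . S] }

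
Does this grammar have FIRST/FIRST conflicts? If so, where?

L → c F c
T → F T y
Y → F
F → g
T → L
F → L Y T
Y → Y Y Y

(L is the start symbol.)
A FIRST/FIRST conflict occurs when two productions N → α and N → β for the same non-terminal have FIRST(α) ∩ FIRST(β) ≠ ∅ (with ε ∈ FIRST of a nullable right-hand side, so two nullable alternatives also conflict).

FIRST sets of the non-terminals at (or reachable through a nullable prefix from) the front of some alternative:
  FIRST(F) = { 'c', 'g' }
  FIRST(L) = { 'c' }
  FIRST(Y) = { 'c', 'g' }

Productions for T:
  T → F T y: FIRST = { 'c', 'g' }
  T → L: FIRST = { 'c' }
Productions for Y:
  Y → F: FIRST = { 'c', 'g' }
  Y → Y Y Y: FIRST = { 'c', 'g' }
Productions for F:
  F → g: FIRST = { 'g' }
  F → L Y T: FIRST = { 'c' }
L has only one production, so no FIRST/FIRST conflict is possible there.

Conflict for T: T → F T y and T → L
  Overlap: { 'c' }
Conflict for Y: Y → F and Y → Y Y Y
  Overlap: { 'c', 'g' }

Answer: Yes. T → F T y / T → L on { 'c' }; Y → F / Y → Y Y Y on { 'c', 'g' }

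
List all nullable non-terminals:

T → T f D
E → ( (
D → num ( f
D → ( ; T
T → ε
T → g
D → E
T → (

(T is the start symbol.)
{ 'T' }

A non-terminal is nullable if it can derive ε (the empty string): either it has an ε-production, or it has a production whose right-hand side consists entirely of nullable non-terminals.

ε-productions: T → ε
So T is immediately nullable.
No further non-terminal can be added: every production for the remaining non-terminals contains a terminal or a non-nullable non-terminal.
Nullable = { 'T' }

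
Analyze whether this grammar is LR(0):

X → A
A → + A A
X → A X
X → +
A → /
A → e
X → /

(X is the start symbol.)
No. Shift-reduce conflict between [X → + .] and [A → . + A A]

Augment with X' → X and build the canonical LR(0) collection (I0 = CLOSURE({[X' → . X]}), then GOTO on every symbol after a dot until no new states appear). It has 11 states:
  I0: { [A → . + A A], [A → . /], [A → . e], [X → . +], [X → . /], [X → . A X], [X → . A], [X' → . X] }  — shift
  I1: { [A → + . A A], [A → . + A A], [A → . /], [A → . e], [X → + .] }  — shift, reduce
  I2: { [A → / .], [X → / .] }  — 2 reduces
  I3: { [A → . + A A], [A → . /], [A → . e], [X → . +], [X → . /], [X → . A X], [X → . A], [X → A . X], [X → A .] }  — shift, reduce
  I4: { [X' → X .] }  — accept
  I5: { [A → e .] }  — reduce
  I6: { [X → A X .] }  — reduce
  I7: { [A → + . A A], [A → . + A A], [A → . /], [A → . e] }  — shift
  I8: { [A → / .] }  — reduce
  I9: { [A → + A . A], [A → . + A A], [A → . /], [A → . e] }  — shift
  I10: { [A → + A A .] }  — reduce

Conflict in state I1:
  Shift-reduce conflict between [X → + .] and [A → . + A A]
So the grammar is NOT LR(0).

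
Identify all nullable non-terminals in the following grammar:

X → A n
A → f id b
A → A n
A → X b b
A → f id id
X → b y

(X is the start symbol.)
A non-terminal is nullable if it can derive ε (the empty string): either it has an ε-production, or it has a production whose right-hand side consists entirely of nullable non-terminals.

There are no ε-productions, so no non-terminal can derive ε.
No non-terminals are nullable.

Answer: None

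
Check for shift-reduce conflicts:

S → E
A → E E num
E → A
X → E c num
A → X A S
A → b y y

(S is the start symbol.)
A shift-reduce conflict occurs when an LR(0) state has both:
  - a complete (reduce) item [A → α .] (dot at the end), and
  - a shift item [B → β . c γ] (dot before a terminal).

Augment with S' → S and build the canonical LR(0) collection (I0 = CLOSURE({[S' → . S]}), then GOTO on every symbol after a dot until no new states appear). It has 15 states:
  I0: { [A → . E E num], [A → . X A S], [A → . b y y], [E → . A], [S → . E], [S' → . S], [X → . E c num] }  — shift
  I1: { [E → A .] }  — reduce
  I2: { [A → . E E num], [A → . X A S], [A → . b y y], [A → E . E num], [E → . A], [S → E .], [X → . E c num], [X → E . c num] }  — shift, reduce
  I3: { [S' → S .] }  — accept
  I4: { [A → . E E num], [A → . X A S], [A → . b y y], [A → X . A S], [E → . A], [X → . E c num] }  — shift
  I5: { [A → b . y y] }  — shift
  I6: { [A → b y . y] }  — shift
  I7: { [A → b y y .] }  — reduce
  I8: { [A → . E E num], [A → . X A S], [A → . b y y], [A → X A . S], [E → . A], [E → A .], [S → . E], [X → . E c num] }  — shift, reduce
  I9: { [A → . E E num], [A → . X A S], [A → . b y y], [A → E . E num], [E → . A], [X → . E c num], [X → E . c num] }  — shift
  I10: { [A → . E E num], [A → . X A S], [A → . b y y], [A → E . E num], [A → E E . num], [E → . A], [X → . E c num], [X → E . c num] }  — shift
  I11: { [X → E c . num] }  — shift
  I12: { [X → E c num .] }  — reduce
  I13: { [A → E E num .] }  — reduce
  I14: { [A → X A S .] }  — reduce

I2 contains reduce item [S → E .] and shift items [A → . b y y], [X → E . c num] — shift-reduce conflict.
I8 contains reduce item [E → A .] and shift item [A → . b y y] — shift-reduce conflict.

Answer: Yes — I2: [S → E .] vs [A → . b y y]; I8: [E → A .] vs [A → . b y y]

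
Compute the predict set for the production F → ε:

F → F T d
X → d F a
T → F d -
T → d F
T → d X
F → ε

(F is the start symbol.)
{ $, 'a', 'd' }

PREDICT(F → ε) = (FIRST(RHS) \ {ε}) ∪ (FOLLOW(F) if ε ∈ FIRST(RHS), i.e. RHS ⇒* ε)
The right-hand side is ε (FIRST(ε) = { ε }), so the predict set is FOLLOW(F) = { $, 'a', 'd' }
PREDICT(F → ε) = { $, 'a', 'd' }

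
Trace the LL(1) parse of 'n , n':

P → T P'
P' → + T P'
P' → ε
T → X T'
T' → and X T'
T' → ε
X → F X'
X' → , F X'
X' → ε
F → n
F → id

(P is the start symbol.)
Stack is shown with the top on the left.

Stack           Input    Action
-------------------------------
P $             n , n $  output P → T P'
T P' $          n , n $  output T → X T'
X T' P' $       n , n $  output X → F X'
F X' T' P' $    n , n $  output F → n
n X' T' P' $    n , n $  match 'n'
X' T' P' $      , n $    output X' → , F X'
, F X' T' P' $  , n $    match ','
F X' T' P' $    n $      output F → n
n X' T' P' $    n $      match 'n'
X' T' P' $      $        output X' → ε
T' P' $         $        output T' → ε
P' $            $        output P' → ε
$               $        accept

The string is accepted.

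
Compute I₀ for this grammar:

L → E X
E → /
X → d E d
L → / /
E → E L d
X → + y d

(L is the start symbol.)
{ [E → . /], [E → . E L d], [L → . / /], [L → . E X], [L' → . L] }

First, augment the grammar with L' → L
I₀ = CLOSURE({ [L' → . L] }):
  [L' → . L] has the dot before L: add [L → . E X], [L → . / /]
  [L → . E X] has the dot before E: add [E → . /], [E → . E L d]
No further items can be added.

I₀ = { [E → . /], [E → . E L d], [L → . / /], [L → . E X], [L' → . L] }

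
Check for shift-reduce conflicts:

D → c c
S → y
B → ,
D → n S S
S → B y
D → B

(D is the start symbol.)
Augment with D' → D and build the canonical LR(0) collection (I0 = CLOSURE({[D' → . D]}), then GOTO on every symbol after a dot until no new states appear). It has 12 states:
  I0: { [B → . ,], [D → . B], [D → . c c], [D → . n S S], [D' → . D] }  — shift
  I1: { [B → , .] }  — reduce
  I2: { [D → B .] }  — reduce
  I3: { [D' → D .] }  — accept
  I4: { [D → c . c] }  — shift
  I5: { [B → . ,], [D → n . S S], [S → . B y], [S → . y] }  — shift
  I6: { [S → B . y] }  — shift
  I7: { [B → . ,], [D → n S . S], [S → . B y], [S → . y] }  — shift
  I8: { [S → y .] }  — reduce
  I9: { [D → n S S .] }  — reduce
  I10: { [S → B y .] }  — reduce
  I11: { [D → c c .] }  — reduce

No state contains both a complete item and a shift item.

Answer: No shift-reduce conflicts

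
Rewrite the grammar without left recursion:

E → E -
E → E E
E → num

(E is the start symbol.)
E is directly left-recursive. The standard transformation for
  A → A α₁ | ... | A α_m | β₁ | ... | β_n
is
  A  → β₁ A' | ... | β_n A'
  A' → α₁ A' | ... | α_m A' | ε

E → num becomes E → num E'
E → E - becomes E' → - E'
E → E E becomes E' → E E'
Add E' → ε

Resulting grammar:
E → num E'
E' → - E'
E' → E E'
E' → ε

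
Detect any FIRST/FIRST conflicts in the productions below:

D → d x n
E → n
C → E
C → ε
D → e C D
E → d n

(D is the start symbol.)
No FIRST/FIRST conflicts.

FIRST sets of the non-terminals at (or reachable through a nullable prefix from) the front of some alternative:
  FIRST(E) = { 'd', 'n' }

Productions for D:
  D → d x n: FIRST = { 'd' }
  D → e C D: FIRST = { 'e' }
Productions for E:
  E → n: FIRST = { 'n' }
  E → d n: FIRST = { 'd' }
Productions for C:
  C → E: FIRST = { 'd', 'n' }
  C → ε: FIRST = { ε }

All alternatives of each non-terminal have pairwise disjoint FIRST sets.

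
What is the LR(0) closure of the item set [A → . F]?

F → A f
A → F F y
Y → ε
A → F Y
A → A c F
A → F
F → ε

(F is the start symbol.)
To compute CLOSURE, for each item [A → α.Bβ] where B is a non-terminal, add [B → .γ] for all productions B → γ; repeat for the newly added items until nothing changes.

Start with: [A → . F]
  [A → . F] has the dot before F: add [F → . A f], [F → .]
  [F → . A f] has the dot before A: add [A → . F F y], [A → . F Y], [A → . A c F]
No further items can be added.

CLOSURE = { [A → . A c F], [A → . F F y], [A → . F Y], [A → . F], [F → . A f], [F → .] }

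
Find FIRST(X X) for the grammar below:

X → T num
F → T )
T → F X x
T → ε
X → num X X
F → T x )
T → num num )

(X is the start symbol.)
{ ')', 'num', 'x' }

FIRST sets of the non-terminals involved (from the grammar, by fixed-point iteration):
  FIRST(X) = { ')', 'num', 'x' }

To compute FIRST(X X), process the symbols left to right:
Symbol X is a non-terminal. Add FIRST(X) \ {ε} = { ')', 'num', 'x' }
X is not nullable (ε ∉ FIRST(X)), so stop here.
FIRST(X X) = { ')', 'num', 'x' }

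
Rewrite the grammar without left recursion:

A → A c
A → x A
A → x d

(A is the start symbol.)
A is directly left-recursive. The standard transformation for
  A → A α₁ | ... | A α_m | β₁ | ... | β_n
is
  A  → β₁ A' | ... | β_n A'
  A' → α₁ A' | ... | α_m A' | ε

A → x A becomes A → x A A'
A → x d becomes A → x d A'
A → A c becomes A' → c A'
Add A' → ε

Resulting grammar:
A → x A A'
A → x d A'
A' → c A'
A' → ε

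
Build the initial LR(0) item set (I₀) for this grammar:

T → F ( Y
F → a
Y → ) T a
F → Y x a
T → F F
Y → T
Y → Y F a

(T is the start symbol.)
{ [F → . Y x a], [F → . a], [T → . F ( Y], [T → . F F], [T' → . T], [Y → . ) T a], [Y → . T], [Y → . Y F a] }

First, augment the grammar with T' → T
I₀ = CLOSURE({ [T' → . T] }):
  [T' → . T] has the dot before T: add [T → . F ( Y], [T → . F F]
  [T → . F ( Y] has the dot before F: add [F → . a], [F → . Y x a]
  [F → . Y x a] has the dot before Y: add [Y → . ) T a], [Y → . T], [Y → . Y F a]
No further items can be added.

I₀ = { [F → . Y x a], [F → . a], [T → . F ( Y], [T → . F F], [T' → . T], [Y → . ) T a], [Y → . T], [Y → . Y F a] }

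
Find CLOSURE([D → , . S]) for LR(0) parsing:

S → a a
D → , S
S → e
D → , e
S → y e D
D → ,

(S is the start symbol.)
Start with: [D → , . S]
  [D → , . S] has the dot before S: add [S → . a a], [S → . e], [S → . y e D]
No further items can be added.

CLOSURE = { [D → , . S], [S → . a a], [S → . e], [S → . y e D] }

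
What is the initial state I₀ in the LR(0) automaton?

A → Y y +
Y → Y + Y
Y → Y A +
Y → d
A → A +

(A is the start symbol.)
First, augment the grammar with A' → A
I₀ = CLOSURE({ [A' → . A] }):
  [A' → . A] has the dot before A: add [A → . Y y +], [A → . A +]
  [A → . Y y +] has the dot before Y: add [Y → . Y + Y], [Y → . Y A +], [Y → . d]
No further items can be added.

I₀ = { [A → . A +], [A → . Y y +], [A' → . A], [Y → . Y + Y], [Y → . Y A +], [Y → . d] }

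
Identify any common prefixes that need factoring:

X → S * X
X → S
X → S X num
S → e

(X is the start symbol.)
Yes, X has productions with common prefix 'S'

Left-factoring is needed when two productions for the same non-terminal
share a common prefix on the right-hand side.

Productions for X:
  X → S * X
  X → S
  X → S X num

Found common prefix 'S' in productions for X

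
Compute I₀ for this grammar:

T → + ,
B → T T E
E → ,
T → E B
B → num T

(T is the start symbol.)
{ [E → . ,], [T → . + ,], [T → . E B], [T' → . T] }

First, augment the grammar with T' → T
I₀ = CLOSURE({ [T' → . T] }):
  [T' → . T] has the dot before T: add [T → . + ,], [T → . E B]
  [T → . E B] has the dot before E: add [E → . ,]
No further items can be added.

I₀ = { [E → . ,], [T → . + ,], [T → . E B], [T' → . T] }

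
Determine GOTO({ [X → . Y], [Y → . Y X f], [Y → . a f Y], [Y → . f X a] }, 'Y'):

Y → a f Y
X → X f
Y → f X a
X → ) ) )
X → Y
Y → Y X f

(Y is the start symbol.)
{ [X → . ) ) )], [X → . X f], [X → . Y], [X → Y .], [Y → . Y X f], [Y → . a f Y], [Y → . f X a], [Y → Y . X f] }

GOTO(I, 'Y') = CLOSURE({ [A → αX.β] : [A → α.Xβ] ∈ I, X = 'Y' })

Items with dot before 'Y', with the dot advanced:
  [X → . Y] → [X → Y .]
  [Y → . Y X f] → [Y → Y . X f]
Closure of the advanced items:
  [Y → Y . X f] has the dot before X: add [X → . X f], [X → . ) ) )], [X → . Y]
  [X → . Y] has the dot before Y: add [Y → . a f Y], [Y → . f X a], [Y → . Y X f]

GOTO = { [X → . ) ) )], [X → . X f], [X → . Y], [X → Y .], [Y → . Y X f], [Y → . a f Y], [Y → . f X a], [Y → Y . X f] }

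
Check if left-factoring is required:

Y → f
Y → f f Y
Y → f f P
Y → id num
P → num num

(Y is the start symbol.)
Yes, Y has productions with common prefix 'f'

Left-factoring is needed when two productions for the same non-terminal
share a common prefix on the right-hand side.

Productions for Y:
  Y → f
  Y → f f Y
  Y → f f P
  Y → id num

Found common prefix 'f' in productions for Y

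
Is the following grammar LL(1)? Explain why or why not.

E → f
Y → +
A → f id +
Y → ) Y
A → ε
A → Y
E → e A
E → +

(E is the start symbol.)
Yes, the grammar is LL(1).

A grammar is LL(1) if for each non-terminal N with multiple productions, the predict sets of those productions are pairwise disjoint, where PREDICT(N → α) = (FIRST(α) \ {ε}) ∪ (FOLLOW(N) if α ⇒* ε).

Relevant sets:
  FIRST(Y) = { ')', '+' }
  FOLLOW(A) = { $ }

For E:
  PREDICT(E → f) = { 'f' }
  PREDICT(E → e A) = { 'e' }
  PREDICT(E → '+') = { '+' }
For Y:
  PREDICT(Y → '+') = { '+' }
  PREDICT(Y → ')' Y) = { ')' }
For A:
  PREDICT(A → f id '+') = { 'f' }
  PREDICT(A → ε) = { $ }
  PREDICT(A → Y) = { ')', '+' }

All predict sets are disjoint. The grammar IS LL(1).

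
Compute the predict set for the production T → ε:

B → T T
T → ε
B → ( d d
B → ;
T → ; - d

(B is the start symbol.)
PREDICT(T → ε) = (FIRST(RHS) \ {ε}) ∪ (FOLLOW(T) if ε ∈ FIRST(RHS), i.e. RHS ⇒* ε)
The right-hand side is ε (FIRST(ε) = { ε }), so the predict set is FOLLOW(T) = { $, ';' }
PREDICT(T → ε) = { $, ';' }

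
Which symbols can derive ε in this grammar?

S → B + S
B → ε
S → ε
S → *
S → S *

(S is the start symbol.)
A non-terminal is nullable if it can derive ε (the empty string): either it has an ε-production, or it has a production whose right-hand side consists entirely of nullable non-terminals.

ε-productions: B → ε, S → ε
So B, S are immediately nullable.
Every non-terminal is now nullable.
Nullable = { 'B', 'S' }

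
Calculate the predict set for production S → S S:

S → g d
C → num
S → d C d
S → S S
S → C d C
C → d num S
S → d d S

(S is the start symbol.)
PREDICT(S → S S) = (FIRST(RHS) \ {ε}) ∪ (FOLLOW(S) if ε ∈ FIRST(RHS), i.e. RHS ⇒* ε)
FIRST(S) = { 'd', 'g', 'num' }
FIRST(S S) = { 'd', 'g', 'num' }
ε ∉ FIRST(S S), so FOLLOW(S) is not added.
PREDICT(S → S S) = { 'd', 'g', 'num' }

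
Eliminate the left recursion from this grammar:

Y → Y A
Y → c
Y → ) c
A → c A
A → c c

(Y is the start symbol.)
Y is directly left-recursive. The standard transformation for
  A → A α₁ | ... | A α_m | β₁ | ... | β_n
is
  A  → β₁ A' | ... | β_n A'
  A' → α₁ A' | ... | α_m A' | ε

Y → c becomes Y → c Y'
Y → ) c becomes Y → ) c Y'
Y → Y A becomes Y' → A Y'
Add Y' → ε

Productions for other non-terminals are unchanged:
  A → c A
  A → c c

Resulting grammar:
Y → c Y'
Y → ) c Y'
Y' → A Y'
Y' → ε
A → c A
A → c c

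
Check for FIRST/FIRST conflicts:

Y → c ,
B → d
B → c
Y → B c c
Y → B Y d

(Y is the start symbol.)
Yes. Y → c ',' / Y → B c c on { 'c' }; Y → c ',' / Y → B Y d on { 'c' }; Y → B c c / Y → B Y d on { 'c', 'd' }

FIRST sets of the non-terminals at (or reachable through a nullable prefix from) the front of some alternative:
  FIRST(B) = { 'c', 'd' }

Productions for Y:
  Y → c ,: FIRST = { 'c' }
  Y → B c c: FIRST = { 'c', 'd' }
  Y → B Y d: FIRST = { 'c', 'd' }
Productions for B:
  B → d: FIRST = { 'd' }
  B → c: FIRST = { 'c' }

Conflict for Y: Y → c , and Y → B c c
  Overlap: { 'c' }
Conflict for Y: Y → c , and Y → B Y d
  Overlap: { 'c' }
Conflict for Y: Y → B c c and Y → B Y d
  Overlap: { 'c', 'd' }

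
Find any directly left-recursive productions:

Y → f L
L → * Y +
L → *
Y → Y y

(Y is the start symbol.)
Direct left recursion occurs when N → N α for some non-terminal N (the right-hand side begins with the left-hand side itself).

Y → f L: starts with f
L → * Y +: starts with '*'
L → *: starts with '*'
Y → Y y: LEFT RECURSIVE (starts with Y)

The grammar has direct left recursion on: Y.

Answer: Yes, Y is left-recursive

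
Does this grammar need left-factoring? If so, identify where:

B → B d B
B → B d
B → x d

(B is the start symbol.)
Yes, B has productions with common prefix 'B d'

Left-factoring is needed when two productions for the same non-terminal
share a common prefix on the right-hand side.

Productions for B:
  B → B d B
  B → B d
  B → x d

Found common prefix 'B d' in productions for B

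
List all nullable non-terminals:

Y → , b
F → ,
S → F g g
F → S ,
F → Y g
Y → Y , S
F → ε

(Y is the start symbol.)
{ 'F' }

ε-productions: F → ε
So F is immediately nullable.
No further non-terminal can be added: every production for the remaining non-terminals contains a terminal or a non-nullable non-terminal.
Nullable = { 'F' }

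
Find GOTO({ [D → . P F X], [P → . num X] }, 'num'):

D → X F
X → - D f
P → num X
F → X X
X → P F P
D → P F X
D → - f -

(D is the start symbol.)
GOTO(I, 'num') = CLOSURE({ [A → αX.β] : [A → α.Xβ] ∈ I, X = 'num' })

Items with dot before 'num', with the dot advanced:
  [P → . num X] → [P → num . X]
Closure of the advanced items:
  [P → num . X] has the dot before X: add [X → . - D f], [X → . P F P]
  [X → . P F P] has the dot before P: add [P → . num X]

GOTO = { [P → . num X], [P → num . X], [X → . - D f], [X → . P F P] }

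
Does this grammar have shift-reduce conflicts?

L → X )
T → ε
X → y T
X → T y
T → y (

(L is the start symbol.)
A shift-reduce conflict occurs when an LR(0) state has both:
  - a complete (reduce) item [A → α .] (dot at the end), and
  - a shift item [B → β . c γ] (dot before a terminal).

Augment with L' → L and build the canonical LR(0) collection (I0 = CLOSURE({[L' → . L]}), then GOTO on every symbol after a dot until no new states appear). It has 10 states:
  I0: { [L → . X )], [L' → . L], [T → . y (], [T → .], [X → . T y], [X → . y T] }  — shift, reduce
  I1: { [L' → L .] }  — accept
  I2: { [X → T . y] }  — shift
  I3: { [L → X . )] }  — shift
  I4: { [T → . y (], [T → .], [T → y . (], [X → y . T] }  — shift, reduce
  I5: { [T → y ( .] }  — reduce
  I6: { [X → y T .] }  — reduce
  I7: { [T → y . (] }  — shift
  I8: { [L → X ) .] }  — reduce
  I9: { [X → T y .] }  — reduce

I0 contains reduce item [T → .] and shift items [T → . y (], [X → . y T] — shift-reduce conflict.
I4 contains reduce item [T → .] and shift items [T → . y (], [T → y . (] — shift-reduce conflict.

Answer: Yes — I0: [T → .] vs [T → . y (]; I4: [T → .] vs [T → . y (]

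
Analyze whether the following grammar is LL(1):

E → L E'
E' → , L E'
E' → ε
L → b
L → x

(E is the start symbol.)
Yes, the grammar is LL(1).

A grammar is LL(1) if for each non-terminal N with multiple productions, the predict sets of those productions are pairwise disjoint, where PREDICT(N → α) = (FIRST(α) \ {ε}) ∪ (FOLLOW(N) if α ⇒* ε).

Relevant sets:
  FOLLOW(E') = { $ }

For E':
  PREDICT(E' → ',' L E') = { ',' }
  PREDICT(E' → ε) = { $ }
For L:
  PREDICT(L → b) = { 'b' }
  PREDICT(L → x) = { 'x' }
E has a single production, so nothing to check there.

All predict sets are disjoint. The grammar IS LL(1).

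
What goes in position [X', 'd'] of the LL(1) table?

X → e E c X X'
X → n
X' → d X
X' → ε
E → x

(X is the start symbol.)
To find M[X', 'd'], we find productions for X' where 'd' is in the predict set (PREDICT(N → α) = (FIRST(α) \ {ε}) ∪ (FOLLOW(N) if α ⇒* ε)).

Relevant sets:
  FOLLOW(X') = { $, 'd' }

X' → d X: PREDICT = { 'd' }
  'd' is in predict set, so this production goes in M[X', 'd']
X' → ε: PREDICT = { $, 'd' }
  'd' is in predict set, so this production goes in M[X', 'd']

M[X', 'd'] = X' → d X, X' → ε  (a multiply-defined cell — the grammar is not LL(1))

Answer: X' → d X, X' → ε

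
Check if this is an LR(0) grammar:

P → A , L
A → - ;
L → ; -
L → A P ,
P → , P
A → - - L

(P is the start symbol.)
Augment with P' → P and build the canonical LR(0) collection (I0 = CLOSURE({[P' → . P]}), then GOTO on every symbol after a dot until no new states appear). It has 16 states:
  I0: { [A → . - - L], [A → . - ;], [P → . , P], [P → . A , L], [P' → . P] }  — shift
  I1: { [A → . - - L], [A → . - ;], [P → , . P], [P → . , P], [P → . A , L] }  — shift
  I2: { [A → - . - L], [A → - . ;] }  — shift
  I3: { [P → A . , L] }  — shift
  I4: { [P' → P .] }  — accept
  I5: { [A → . - - L], [A → . - ;], [L → . ; -], [L → . A P ,], [P → A , . L] }  — shift
  I6: { [L → ; . -] }  — shift
  I7: { [A → . - - L], [A → . - ;], [L → A . P ,], [P → . , P], [P → . A , L] }  — shift
  I8: { [P → A , L .] }  — reduce
  I9: { [L → A P . ,] }  — shift
  I10: { [L → A P , .] }  — reduce
  I11: { [L → ; - .] }  — reduce
  I12: { [A → - - . L], [A → . - - L], [A → . - ;], [L → . ; -], [L → . A P ,] }  — shift
  I13: { [A → - ; .] }  — reduce
  I14: { [A → - - L .] }  — reduce
  I15: { [P → , P .] }  — reduce

Every state is either a pure shift/goto state or contains exactly one complete item and nothing to shift — no conflicts. The grammar is LR(0).

Answer: Yes, the grammar is LR(0)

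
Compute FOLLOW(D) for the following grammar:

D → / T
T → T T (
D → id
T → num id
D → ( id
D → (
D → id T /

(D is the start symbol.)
To compute FOLLOW(D), find every occurrence of D on a right-hand side N → α D β: add FIRST(β) \ {ε}, and if β is empty or nullable also add FOLLOW(N). Iterate to a fixed point.

D is the start symbol, so $ ∈ FOLLOW(D).
D does not occur on any right-hand side.

Taking the union: FOLLOW(D) = { $ }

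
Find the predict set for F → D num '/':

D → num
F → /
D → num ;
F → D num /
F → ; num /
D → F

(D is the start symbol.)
{ '/', ';', 'num' }

PREDICT(F → D num '/') = (FIRST(RHS) \ {ε}) ∪ (FOLLOW(F) if ε ∈ FIRST(RHS), i.e. RHS ⇒* ε)
FIRST(D) = { '/', ';', 'num' }
FIRST(D num '/') = { '/', ';', 'num' }
ε ∉ FIRST(D num '/'), so FOLLOW(F) is not added.
PREDICT(F → D num '/') = { '/', ';', 'num' }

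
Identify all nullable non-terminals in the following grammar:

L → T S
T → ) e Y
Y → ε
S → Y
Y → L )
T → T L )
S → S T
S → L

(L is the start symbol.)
ε-productions: Y → ε
So Y is immediately nullable.
S → Y: every symbol on the right is nullable, so S is nullable too.
No further non-terminal can be added: every production for the remaining non-terminals contains a terminal or a non-nullable non-terminal.
Nullable = { 'S', 'Y' }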